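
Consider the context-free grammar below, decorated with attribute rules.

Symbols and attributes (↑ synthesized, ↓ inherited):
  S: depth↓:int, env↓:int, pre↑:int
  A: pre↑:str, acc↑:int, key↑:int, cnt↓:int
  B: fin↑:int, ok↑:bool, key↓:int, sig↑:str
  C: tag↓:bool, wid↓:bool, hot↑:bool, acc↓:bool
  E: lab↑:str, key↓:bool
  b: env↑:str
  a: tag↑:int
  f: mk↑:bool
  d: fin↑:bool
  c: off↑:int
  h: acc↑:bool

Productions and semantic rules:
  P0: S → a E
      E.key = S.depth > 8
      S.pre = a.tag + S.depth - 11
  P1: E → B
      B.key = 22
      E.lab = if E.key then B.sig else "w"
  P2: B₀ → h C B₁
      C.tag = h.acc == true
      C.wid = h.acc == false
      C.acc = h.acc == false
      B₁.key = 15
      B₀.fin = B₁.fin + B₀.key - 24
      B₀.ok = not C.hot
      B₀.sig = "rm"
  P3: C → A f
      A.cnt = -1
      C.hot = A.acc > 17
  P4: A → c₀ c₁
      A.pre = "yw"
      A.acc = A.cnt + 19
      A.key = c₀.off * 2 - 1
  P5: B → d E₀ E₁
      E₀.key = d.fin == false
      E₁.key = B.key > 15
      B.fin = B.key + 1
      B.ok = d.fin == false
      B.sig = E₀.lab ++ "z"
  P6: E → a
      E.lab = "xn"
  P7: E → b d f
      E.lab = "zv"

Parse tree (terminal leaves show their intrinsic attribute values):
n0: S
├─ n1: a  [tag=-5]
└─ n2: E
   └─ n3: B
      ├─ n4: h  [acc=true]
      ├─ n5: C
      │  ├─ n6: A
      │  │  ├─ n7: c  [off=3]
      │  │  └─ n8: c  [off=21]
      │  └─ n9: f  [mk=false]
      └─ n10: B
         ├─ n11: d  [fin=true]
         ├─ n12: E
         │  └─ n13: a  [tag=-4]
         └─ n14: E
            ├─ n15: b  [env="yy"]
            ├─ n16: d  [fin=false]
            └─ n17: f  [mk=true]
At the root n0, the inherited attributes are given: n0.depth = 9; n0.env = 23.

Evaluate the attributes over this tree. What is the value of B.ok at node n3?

1. n0.depth = 9  [given at root]
2. n0.env = 23  [given at root]
3. n1.tag = -5  [terminal]
4. n2.key = true  [S.depth > 8]
5. n3.key = 22  [22]
6. n4.acc = true  [terminal]
7. n5.tag = true  [h.acc == true]
8. n5.wid = false  [h.acc == false]
9. n5.acc = false  [h.acc == false]
10. n6.cnt = -1  [-1]
11. n7.off = 3  [terminal]
12. n8.off = 21  [terminal]
13. n6.pre = "yw"  ["yw"]
14. n6.acc = 18  [A.cnt + 19]
15. n6.key = 5  [c₀.off * 2 - 1]
16. n9.mk = false  [terminal]
17. n5.hot = true  [A.acc > 17]
18. n10.key = 15  [15]
19. n11.fin = true  [terminal]
20. n12.key = false  [d.fin == false]
21. n13.tag = -4  [terminal]
22. n12.lab = "xn"  ["xn"]
23. n14.key = false  [B.key > 15]
24. n15.env = "yy"  [terminal]
25. n16.fin = false  [terminal]
26. n17.mk = true  [terminal]
27. n14.lab = "zv"  ["zv"]
28. n10.fin = 16  [B.key + 1]
29. n10.ok = false  [d.fin == false]
30. n10.sig = "xnz"  [E₀.lab ++ "z"]
31. n3.fin = 14  [B₁.fin + B₀.key - 24]
32. n3.ok = false  [not C.hot]
33. n3.sig = "rm"  ["rm"]
34. n2.lab = "rm"  [if E.key then B.sig else "w"]
35. n0.pre = -7  [a.tag + S.depth - 11]

false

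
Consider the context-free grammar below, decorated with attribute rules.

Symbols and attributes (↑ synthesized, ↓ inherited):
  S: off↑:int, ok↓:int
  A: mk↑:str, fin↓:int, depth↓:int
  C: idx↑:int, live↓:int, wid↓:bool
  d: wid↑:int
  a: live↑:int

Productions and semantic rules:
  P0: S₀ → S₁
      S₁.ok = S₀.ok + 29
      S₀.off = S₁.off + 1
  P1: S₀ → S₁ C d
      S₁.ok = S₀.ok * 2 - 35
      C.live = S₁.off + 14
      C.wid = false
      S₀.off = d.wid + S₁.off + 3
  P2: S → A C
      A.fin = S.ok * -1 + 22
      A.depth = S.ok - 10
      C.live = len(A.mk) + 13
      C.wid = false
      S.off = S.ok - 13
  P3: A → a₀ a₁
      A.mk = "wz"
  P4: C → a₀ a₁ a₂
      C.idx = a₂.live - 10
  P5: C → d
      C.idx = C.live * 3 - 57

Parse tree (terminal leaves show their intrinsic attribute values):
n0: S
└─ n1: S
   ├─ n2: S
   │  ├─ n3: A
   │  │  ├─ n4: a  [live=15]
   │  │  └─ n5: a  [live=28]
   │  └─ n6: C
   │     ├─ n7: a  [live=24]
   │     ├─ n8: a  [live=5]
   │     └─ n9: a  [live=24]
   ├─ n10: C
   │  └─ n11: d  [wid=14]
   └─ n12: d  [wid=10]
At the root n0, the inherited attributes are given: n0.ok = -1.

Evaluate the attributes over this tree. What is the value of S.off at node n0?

22

1. n0.ok = -1  [given at root]
2. n1.ok = 28  [S₀.ok + 29]
3. n2.ok = 21  [S₀.ok * 2 - 35]
4. n3.fin = 1  [S.ok * -1 + 22]
5. n3.depth = 11  [S.ok - 10]
6. n4.live = 15  [terminal]
7. n5.live = 28  [terminal]
8. n3.mk = "wz"  ["wz"]
9. n6.live = 15  [len(A.mk) + 13]
10. n6.wid = false  [false]
11. n7.live = 24  [terminal]
12. n8.live = 5  [terminal]
13. n9.live = 24  [terminal]
14. n6.idx = 14  [a₂.live - 10]
15. n2.off = 8  [S.ok - 13]
16. n10.live = 22  [S₁.off + 14]
17. n10.wid = false  [false]
18. n11.wid = 14  [terminal]
19. n10.idx = 9  [C.live * 3 - 57]
20. n12.wid = 10  [terminal]
21. n1.off = 21  [d.wid + S₁.off + 3]
22. n0.off = 22  [S₁.off + 1]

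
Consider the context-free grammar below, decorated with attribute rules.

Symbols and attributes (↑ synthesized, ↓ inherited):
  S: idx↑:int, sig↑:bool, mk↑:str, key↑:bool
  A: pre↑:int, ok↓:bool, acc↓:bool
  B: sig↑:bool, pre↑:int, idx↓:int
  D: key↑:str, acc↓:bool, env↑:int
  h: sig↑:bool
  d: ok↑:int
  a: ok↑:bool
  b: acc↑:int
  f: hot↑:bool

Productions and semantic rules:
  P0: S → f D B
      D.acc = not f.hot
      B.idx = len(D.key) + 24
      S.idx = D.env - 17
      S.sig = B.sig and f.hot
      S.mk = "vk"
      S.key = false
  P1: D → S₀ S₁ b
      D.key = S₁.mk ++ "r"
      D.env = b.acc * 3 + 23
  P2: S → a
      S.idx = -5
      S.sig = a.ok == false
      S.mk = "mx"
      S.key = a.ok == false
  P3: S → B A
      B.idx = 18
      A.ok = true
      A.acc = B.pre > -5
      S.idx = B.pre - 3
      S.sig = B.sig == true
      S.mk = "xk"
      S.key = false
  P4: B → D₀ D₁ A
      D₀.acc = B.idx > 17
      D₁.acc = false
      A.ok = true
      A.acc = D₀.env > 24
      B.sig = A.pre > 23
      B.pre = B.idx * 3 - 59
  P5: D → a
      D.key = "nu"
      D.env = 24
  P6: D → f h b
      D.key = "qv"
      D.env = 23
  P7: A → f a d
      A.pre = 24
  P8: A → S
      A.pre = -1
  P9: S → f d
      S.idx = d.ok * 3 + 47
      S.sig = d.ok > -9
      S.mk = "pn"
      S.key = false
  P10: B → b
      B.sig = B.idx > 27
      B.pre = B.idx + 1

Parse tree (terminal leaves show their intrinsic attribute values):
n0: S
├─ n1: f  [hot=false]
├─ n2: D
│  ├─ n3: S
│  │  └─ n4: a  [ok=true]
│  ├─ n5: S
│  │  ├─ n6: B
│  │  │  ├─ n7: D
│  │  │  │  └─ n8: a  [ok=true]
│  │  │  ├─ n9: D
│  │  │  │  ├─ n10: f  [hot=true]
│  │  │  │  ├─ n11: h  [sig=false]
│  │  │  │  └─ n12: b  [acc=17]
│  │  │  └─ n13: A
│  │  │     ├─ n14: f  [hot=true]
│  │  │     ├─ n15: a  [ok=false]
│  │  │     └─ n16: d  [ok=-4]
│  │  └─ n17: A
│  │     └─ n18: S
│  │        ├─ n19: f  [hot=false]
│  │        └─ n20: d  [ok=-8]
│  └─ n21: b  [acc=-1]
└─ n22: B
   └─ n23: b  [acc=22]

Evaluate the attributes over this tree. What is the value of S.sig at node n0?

false

1. n1.hot = false  [terminal]
2. n2.acc = true  [not f.hot]
3. n4.ok = true  [terminal]
4. n3.idx = -5  [-5]
5. n3.sig = false  [a.ok == false]
6. n3.mk = "mx"  ["mx"]
7. n3.key = false  [a.ok == false]
8. n6.idx = 18  [18]
9. n7.acc = true  [B.idx > 17]
10. n8.ok = true  [terminal]
11. n7.key = "nu"  ["nu"]
12. n7.env = 24  [24]
13. n9.acc = false  [false]
14. n10.hot = true  [terminal]
15. n11.sig = false  [terminal]
16. n12.acc = 17  [terminal]
17. n9.key = "qv"  ["qv"]
18. n9.env = 23  [23]
19. n13.ok = true  [true]
20. n13.acc = false  [D₀.env > 24]
21. n14.hot = true  [terminal]
22. n15.ok = false  [terminal]
23. n16.ok = -4  [terminal]
24. n13.pre = 24  [24]
25. n6.sig = true  [A.pre > 23]
26. n6.pre = -5  [B.idx * 3 - 59]
27. n17.ok = true  [true]
28. n17.acc = false  [B.pre > -5]
29. n19.hot = false  [terminal]
30. n20.ok = -8  [terminal]
31. n18.idx = 23  [d.ok * 3 + 47]
32. n18.sig = true  [d.ok > -9]
33. n18.mk = "pn"  ["pn"]
34. n18.key = false  [false]
35. n17.pre = -1  [-1]
36. n5.idx = -8  [B.pre - 3]
37. n5.sig = true  [B.sig == true]
38. n5.mk = "xk"  ["xk"]
39. n5.key = false  [false]
40. n21.acc = -1  [terminal]
41. n2.key = "xkr"  [S₁.mk ++ "r"]
42. n2.env = 20  [b.acc * 3 + 23]
43. n22.idx = 27  [len(D.key) + 24]
44. n23.acc = 22  [terminal]
45. n22.sig = false  [B.idx > 27]
46. n22.pre = 28  [B.idx + 1]
47. n0.idx = 3  [D.env - 17]
48. n0.sig = false  [B.sig and f.hot]
49. n0.mk = "vk"  ["vk"]
50. n0.key = false  [false]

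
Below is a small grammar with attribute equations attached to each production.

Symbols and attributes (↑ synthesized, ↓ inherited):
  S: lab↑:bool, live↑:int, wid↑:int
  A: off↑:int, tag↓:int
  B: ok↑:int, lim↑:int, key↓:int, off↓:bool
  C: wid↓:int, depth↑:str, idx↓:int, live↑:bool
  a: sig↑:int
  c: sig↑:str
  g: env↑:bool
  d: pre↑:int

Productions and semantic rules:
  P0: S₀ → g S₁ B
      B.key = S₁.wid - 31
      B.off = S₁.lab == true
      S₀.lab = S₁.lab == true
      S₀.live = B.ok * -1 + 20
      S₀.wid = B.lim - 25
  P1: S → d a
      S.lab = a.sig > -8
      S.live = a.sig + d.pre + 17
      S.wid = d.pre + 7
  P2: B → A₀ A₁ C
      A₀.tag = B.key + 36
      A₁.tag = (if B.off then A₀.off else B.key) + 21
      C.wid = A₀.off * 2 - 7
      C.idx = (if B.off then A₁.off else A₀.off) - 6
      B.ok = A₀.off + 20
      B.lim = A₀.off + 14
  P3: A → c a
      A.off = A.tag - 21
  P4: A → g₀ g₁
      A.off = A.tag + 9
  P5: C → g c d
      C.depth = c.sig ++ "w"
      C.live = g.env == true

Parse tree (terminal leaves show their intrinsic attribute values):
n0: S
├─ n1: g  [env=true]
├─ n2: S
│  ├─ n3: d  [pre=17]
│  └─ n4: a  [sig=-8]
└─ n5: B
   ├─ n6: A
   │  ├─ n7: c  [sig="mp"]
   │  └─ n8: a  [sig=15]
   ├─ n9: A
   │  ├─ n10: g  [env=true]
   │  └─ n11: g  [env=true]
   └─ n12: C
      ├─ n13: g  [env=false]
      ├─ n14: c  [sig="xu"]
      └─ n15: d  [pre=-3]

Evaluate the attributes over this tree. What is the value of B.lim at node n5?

22

1. n1.env = true  [terminal]
2. n3.pre = 17  [terminal]
3. n4.sig = -8  [terminal]
4. n2.lab = false  [a.sig > -8]
5. n2.live = 26  [a.sig + d.pre + 17]
6. n2.wid = 24  [d.pre + 7]
7. n5.key = -7  [S₁.wid - 31]
8. n5.off = false  [S₁.lab == true]
9. n6.tag = 29  [B.key + 36]
10. n7.sig = "mp"  [terminal]
11. n8.sig = 15  [terminal]
12. n6.off = 8  [A.tag - 21]
13. n9.tag = 14  [(if B.off then A₀.off else B.key) + 21]
14. n10.env = true  [terminal]
15. n11.env = true  [terminal]
16. n9.off = 23  [A.tag + 9]
17. n12.wid = 9  [A₀.off * 2 - 7]
18. n12.idx = 2  [(if B.off then A₁.off else A₀.off) - 6]
19. n13.env = false  [terminal]
20. n14.sig = "xu"  [terminal]
21. n15.pre = -3  [terminal]
22. n12.depth = "xuw"  [c.sig ++ "w"]
23. n12.live = false  [g.env == true]
24. n5.ok = 28  [A₀.off + 20]
25. n5.lim = 22  [A₀.off + 14]
26. n0.lab = false  [S₁.lab == true]
27. n0.live = -8  [B.ok * -1 + 20]
28. n0.wid = -3  [B.lim - 25]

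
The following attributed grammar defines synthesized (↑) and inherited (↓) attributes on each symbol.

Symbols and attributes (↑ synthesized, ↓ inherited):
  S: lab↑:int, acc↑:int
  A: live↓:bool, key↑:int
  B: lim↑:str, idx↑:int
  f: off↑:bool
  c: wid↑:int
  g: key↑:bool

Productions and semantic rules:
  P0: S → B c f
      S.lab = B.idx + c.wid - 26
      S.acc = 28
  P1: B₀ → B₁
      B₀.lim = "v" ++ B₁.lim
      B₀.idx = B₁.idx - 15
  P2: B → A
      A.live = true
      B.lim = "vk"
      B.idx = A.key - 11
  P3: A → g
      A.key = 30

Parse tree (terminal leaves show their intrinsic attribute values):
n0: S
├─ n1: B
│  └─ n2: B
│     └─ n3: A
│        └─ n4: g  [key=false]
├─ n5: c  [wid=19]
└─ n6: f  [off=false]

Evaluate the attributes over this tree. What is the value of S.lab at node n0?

-3

1. n3.live = true  [true]
2. n4.key = false  [terminal]
3. n3.key = 30  [30]
4. n2.lim = "vk"  ["vk"]
5. n2.idx = 19  [A.key - 11]
6. n1.lim = "vvk"  ["v" ++ B₁.lim]
7. n1.idx = 4  [B₁.idx - 15]
8. n5.wid = 19  [terminal]
9. n6.off = false  [terminal]
10. n0.lab = -3  [B.idx + c.wid - 26]
11. n0.acc = 28  [28]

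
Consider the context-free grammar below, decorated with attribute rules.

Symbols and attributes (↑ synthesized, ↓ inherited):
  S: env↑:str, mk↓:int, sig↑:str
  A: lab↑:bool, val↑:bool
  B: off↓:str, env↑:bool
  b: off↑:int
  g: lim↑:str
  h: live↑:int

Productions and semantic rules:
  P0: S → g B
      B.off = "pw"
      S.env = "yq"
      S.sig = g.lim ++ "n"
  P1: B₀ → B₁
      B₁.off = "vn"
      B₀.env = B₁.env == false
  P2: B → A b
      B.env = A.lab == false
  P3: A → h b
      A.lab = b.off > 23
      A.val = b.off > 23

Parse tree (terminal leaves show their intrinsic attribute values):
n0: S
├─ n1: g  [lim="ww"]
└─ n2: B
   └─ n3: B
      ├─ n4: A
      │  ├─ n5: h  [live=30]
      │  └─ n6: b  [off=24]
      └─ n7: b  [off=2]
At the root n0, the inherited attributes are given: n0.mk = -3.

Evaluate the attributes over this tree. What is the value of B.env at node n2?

1. n0.mk = -3  [given at root]
2. n1.lim = "ww"  [terminal]
3. n2.off = "pw"  ["pw"]
4. n3.off = "vn"  ["vn"]
5. n5.live = 30  [terminal]
6. n6.off = 24  [terminal]
7. n4.lab = true  [b.off > 23]
8. n4.val = true  [b.off > 23]
9. n7.off = 2  [terminal]
10. n3.env = false  [A.lab == false]
11. n2.env = true  [B₁.env == false]
12. n0.env = "yq"  ["yq"]
13. n0.sig = "wwn"  [g.lim ++ "n"]

true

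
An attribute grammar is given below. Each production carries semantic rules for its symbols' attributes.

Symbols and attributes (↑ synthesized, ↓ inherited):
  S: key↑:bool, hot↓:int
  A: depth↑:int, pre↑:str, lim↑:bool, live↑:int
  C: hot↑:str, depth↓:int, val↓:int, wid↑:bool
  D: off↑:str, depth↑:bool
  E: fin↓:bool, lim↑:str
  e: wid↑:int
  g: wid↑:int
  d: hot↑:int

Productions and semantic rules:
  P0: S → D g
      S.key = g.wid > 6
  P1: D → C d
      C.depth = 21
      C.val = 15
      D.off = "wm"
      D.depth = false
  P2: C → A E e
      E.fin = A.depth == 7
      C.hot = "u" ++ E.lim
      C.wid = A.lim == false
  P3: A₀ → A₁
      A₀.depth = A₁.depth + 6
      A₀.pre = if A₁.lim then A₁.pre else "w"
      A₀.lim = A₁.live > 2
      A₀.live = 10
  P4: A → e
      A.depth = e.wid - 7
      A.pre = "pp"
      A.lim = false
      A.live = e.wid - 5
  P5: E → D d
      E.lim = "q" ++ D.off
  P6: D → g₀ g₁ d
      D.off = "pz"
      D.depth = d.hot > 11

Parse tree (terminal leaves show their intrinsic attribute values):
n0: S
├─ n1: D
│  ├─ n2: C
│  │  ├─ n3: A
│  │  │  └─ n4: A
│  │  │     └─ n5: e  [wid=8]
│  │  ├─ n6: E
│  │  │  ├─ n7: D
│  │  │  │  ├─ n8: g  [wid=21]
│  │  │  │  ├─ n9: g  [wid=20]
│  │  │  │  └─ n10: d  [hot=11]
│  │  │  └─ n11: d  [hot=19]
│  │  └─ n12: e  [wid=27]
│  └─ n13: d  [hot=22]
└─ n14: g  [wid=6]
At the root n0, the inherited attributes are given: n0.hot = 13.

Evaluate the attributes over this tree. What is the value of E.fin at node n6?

1. n0.hot = 13  [given at root]
2. n2.depth = 21  [21]
3. n2.val = 15  [15]
4. n5.wid = 8  [terminal]
5. n4.depth = 1  [e.wid - 7]
6. n4.pre = "pp"  ["pp"]
7. n4.lim = false  [false]
8. n4.live = 3  [e.wid - 5]
9. n3.depth = 7  [A₁.depth + 6]
10. n3.pre = "w"  [if A₁.lim then A₁.pre else "w"]
11. n3.lim = true  [A₁.live > 2]
12. n3.live = 10  [10]
13. n6.fin = true  [A.depth == 7]
14. n8.wid = 21  [terminal]
15. n9.wid = 20  [terminal]
16. n10.hot = 11  [terminal]
17. n7.off = "pz"  ["pz"]
18. n7.depth = false  [d.hot > 11]
19. n11.hot = 19  [terminal]
20. n6.lim = "qpz"  ["q" ++ D.off]
21. n12.wid = 27  [terminal]
22. n2.hot = "uqpz"  ["u" ++ E.lim]
23. n2.wid = false  [A.lim == false]
24. n13.hot = 22  [terminal]
25. n1.off = "wm"  ["wm"]
26. n1.depth = false  [false]
27. n14.wid = 6  [terminal]
28. n0.key = false  [g.wid > 6]

true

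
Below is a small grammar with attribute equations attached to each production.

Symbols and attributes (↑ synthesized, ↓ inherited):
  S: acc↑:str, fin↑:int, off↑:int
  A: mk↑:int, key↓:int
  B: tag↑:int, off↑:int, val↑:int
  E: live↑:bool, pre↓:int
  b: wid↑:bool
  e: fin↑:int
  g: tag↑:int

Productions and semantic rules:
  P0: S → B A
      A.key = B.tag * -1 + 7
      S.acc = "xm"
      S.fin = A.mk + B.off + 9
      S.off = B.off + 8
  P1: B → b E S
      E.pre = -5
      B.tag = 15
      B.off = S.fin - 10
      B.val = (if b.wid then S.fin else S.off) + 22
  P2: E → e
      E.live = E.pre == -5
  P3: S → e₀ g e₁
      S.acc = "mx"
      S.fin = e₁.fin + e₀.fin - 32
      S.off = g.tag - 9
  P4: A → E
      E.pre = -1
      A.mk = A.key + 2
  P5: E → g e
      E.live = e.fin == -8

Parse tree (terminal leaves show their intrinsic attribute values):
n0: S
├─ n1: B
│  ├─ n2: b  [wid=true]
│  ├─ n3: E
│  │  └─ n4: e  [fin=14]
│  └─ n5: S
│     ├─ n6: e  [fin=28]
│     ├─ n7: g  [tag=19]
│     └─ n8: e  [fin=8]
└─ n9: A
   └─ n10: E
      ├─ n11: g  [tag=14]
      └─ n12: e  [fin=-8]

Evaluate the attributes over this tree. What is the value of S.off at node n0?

1. n2.wid = true  [terminal]
2. n3.pre = -5  [-5]
3. n4.fin = 14  [terminal]
4. n3.live = true  [E.pre == -5]
5. n6.fin = 28  [terminal]
6. n7.tag = 19  [terminal]
7. n8.fin = 8  [terminal]
8. n5.acc = "mx"  ["mx"]
9. n5.fin = 4  [e₁.fin + e₀.fin - 32]
10. n5.off = 10  [g.tag - 9]
11. n1.tag = 15  [15]
12. n1.off = -6  [S.fin - 10]
13. n1.val = 26  [(if b.wid then S.fin else S.off) + 22]
14. n9.key = -8  [B.tag * -1 + 7]
15. n10.pre = -1  [-1]
16. n11.tag = 14  [terminal]
17. n12.fin = -8  [terminal]
18. n10.live = true  [e.fin == -8]
19. n9.mk = -6  [A.key + 2]
20. n0.acc = "xm"  ["xm"]
21. n0.fin = -3  [A.mk + B.off + 9]
22. n0.off = 2  [B.off + 8]

2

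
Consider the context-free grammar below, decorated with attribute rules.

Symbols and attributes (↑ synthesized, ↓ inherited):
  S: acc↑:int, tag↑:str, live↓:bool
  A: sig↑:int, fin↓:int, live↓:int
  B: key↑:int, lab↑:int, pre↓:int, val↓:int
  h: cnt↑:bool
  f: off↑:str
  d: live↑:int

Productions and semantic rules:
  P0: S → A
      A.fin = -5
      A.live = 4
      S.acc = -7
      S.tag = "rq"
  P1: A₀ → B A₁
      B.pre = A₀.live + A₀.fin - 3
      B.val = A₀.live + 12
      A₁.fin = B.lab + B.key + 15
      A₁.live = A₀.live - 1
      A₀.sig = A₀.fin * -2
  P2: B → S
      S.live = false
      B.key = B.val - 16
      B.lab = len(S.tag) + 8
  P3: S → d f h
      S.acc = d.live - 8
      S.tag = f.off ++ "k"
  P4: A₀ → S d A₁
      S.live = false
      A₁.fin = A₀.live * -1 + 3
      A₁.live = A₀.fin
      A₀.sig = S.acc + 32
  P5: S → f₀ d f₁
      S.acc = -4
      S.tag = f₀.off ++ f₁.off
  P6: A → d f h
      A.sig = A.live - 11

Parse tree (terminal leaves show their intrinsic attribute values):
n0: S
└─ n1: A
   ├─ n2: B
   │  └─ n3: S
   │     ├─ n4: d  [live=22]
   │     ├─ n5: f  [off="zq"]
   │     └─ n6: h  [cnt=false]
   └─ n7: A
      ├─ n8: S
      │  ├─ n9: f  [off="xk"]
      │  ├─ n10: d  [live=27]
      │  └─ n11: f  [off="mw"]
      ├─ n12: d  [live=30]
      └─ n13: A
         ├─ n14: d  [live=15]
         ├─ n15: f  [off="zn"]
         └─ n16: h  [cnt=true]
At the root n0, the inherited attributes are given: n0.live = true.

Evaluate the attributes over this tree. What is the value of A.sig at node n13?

1. n0.live = true  [given at root]
2. n1.fin = -5  [-5]
3. n1.live = 4  [4]
4. n2.pre = -4  [A₀.live + A₀.fin - 3]
5. n2.val = 16  [A₀.live + 12]
6. n3.live = false  [false]
7. n4.live = 22  [terminal]
8. n5.off = "zq"  [terminal]
9. n6.cnt = false  [terminal]
10. n3.acc = 14  [d.live - 8]
11. n3.tag = "zqk"  [f.off ++ "k"]
12. n2.key = 0  [B.val - 16]
13. n2.lab = 11  [len(S.tag) + 8]
14. n7.fin = 26  [B.lab + B.key + 15]
15. n7.live = 3  [A₀.live - 1]
16. n8.live = false  [false]
17. n9.off = "xk"  [terminal]
18. n10.live = 27  [terminal]
19. n11.off = "mw"  [terminal]
20. n8.acc = -4  [-4]
21. n8.tag = "xkmw"  [f₀.off ++ f₁.off]
22. n12.live = 30  [terminal]
23. n13.fin = 0  [A₀.live * -1 + 3]
24. n13.live = 26  [A₀.fin]
25. n14.live = 15  [terminal]
26. n15.off = "zn"  [terminal]
27. n16.cnt = true  [terminal]
28. n13.sig = 15  [A.live - 11]
29. n7.sig = 28  [S.acc + 32]
30. n1.sig = 10  [A₀.fin * -2]
31. n0.acc = -7  [-7]
32. n0.tag = "rq"  ["rq"]

15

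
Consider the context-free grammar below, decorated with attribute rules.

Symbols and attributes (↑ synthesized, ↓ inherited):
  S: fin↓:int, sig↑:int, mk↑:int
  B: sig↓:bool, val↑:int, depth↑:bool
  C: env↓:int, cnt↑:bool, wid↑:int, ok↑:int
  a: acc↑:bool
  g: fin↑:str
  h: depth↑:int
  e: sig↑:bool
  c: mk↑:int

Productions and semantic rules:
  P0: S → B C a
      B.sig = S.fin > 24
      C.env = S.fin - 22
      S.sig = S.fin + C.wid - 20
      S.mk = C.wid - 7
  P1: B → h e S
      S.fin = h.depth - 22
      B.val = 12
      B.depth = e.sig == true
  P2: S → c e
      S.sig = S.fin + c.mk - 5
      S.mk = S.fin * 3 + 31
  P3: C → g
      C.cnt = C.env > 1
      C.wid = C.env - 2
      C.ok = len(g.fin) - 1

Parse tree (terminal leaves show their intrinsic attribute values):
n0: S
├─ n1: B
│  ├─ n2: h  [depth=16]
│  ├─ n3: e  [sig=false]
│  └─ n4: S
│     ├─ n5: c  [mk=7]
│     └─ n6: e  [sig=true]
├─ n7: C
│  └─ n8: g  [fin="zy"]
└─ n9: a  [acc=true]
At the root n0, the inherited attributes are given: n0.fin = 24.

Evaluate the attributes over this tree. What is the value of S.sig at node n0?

4

1. n0.fin = 24  [given at root]
2. n1.sig = false  [S.fin > 24]
3. n2.depth = 16  [terminal]
4. n3.sig = false  [terminal]
5. n4.fin = -6  [h.depth - 22]
6. n5.mk = 7  [terminal]
7. n6.sig = true  [terminal]
8. n4.sig = -4  [S.fin + c.mk - 5]
9. n4.mk = 13  [S.fin * 3 + 31]
10. n1.val = 12  [12]
11. n1.depth = false  [e.sig == true]
12. n7.env = 2  [S.fin - 22]
13. n8.fin = "zy"  [terminal]
14. n7.cnt = true  [C.env > 1]
15. n7.wid = 0  [C.env - 2]
16. n7.ok = 1  [len(g.fin) - 1]
17. n9.acc = true  [terminal]
18. n0.sig = 4  [S.fin + C.wid - 20]
19. n0.mk = -7  [C.wid - 7]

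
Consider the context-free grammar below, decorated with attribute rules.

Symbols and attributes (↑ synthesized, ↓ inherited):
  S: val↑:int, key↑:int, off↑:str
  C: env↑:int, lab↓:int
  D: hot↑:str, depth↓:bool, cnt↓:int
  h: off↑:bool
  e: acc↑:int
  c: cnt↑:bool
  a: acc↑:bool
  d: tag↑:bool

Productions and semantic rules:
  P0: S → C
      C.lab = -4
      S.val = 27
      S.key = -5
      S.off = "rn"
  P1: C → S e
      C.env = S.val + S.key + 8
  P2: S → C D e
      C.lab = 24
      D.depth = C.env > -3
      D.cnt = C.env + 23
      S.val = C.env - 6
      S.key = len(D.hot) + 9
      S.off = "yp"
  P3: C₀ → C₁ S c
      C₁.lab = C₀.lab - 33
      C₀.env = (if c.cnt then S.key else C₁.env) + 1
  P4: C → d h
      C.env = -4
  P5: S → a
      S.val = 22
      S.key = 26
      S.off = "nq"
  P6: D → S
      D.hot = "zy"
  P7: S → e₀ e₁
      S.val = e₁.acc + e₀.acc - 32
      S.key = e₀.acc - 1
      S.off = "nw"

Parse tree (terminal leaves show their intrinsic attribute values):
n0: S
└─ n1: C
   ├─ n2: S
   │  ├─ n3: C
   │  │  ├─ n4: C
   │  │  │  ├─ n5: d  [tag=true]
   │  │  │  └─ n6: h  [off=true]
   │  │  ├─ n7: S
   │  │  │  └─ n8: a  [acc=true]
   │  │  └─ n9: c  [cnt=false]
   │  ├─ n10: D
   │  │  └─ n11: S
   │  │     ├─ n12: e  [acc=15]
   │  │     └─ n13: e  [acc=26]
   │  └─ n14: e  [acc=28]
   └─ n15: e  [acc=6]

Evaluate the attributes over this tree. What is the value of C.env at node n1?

1. n1.lab = -4  [-4]
2. n3.lab = 24  [24]
3. n4.lab = -9  [C₀.lab - 33]
4. n5.tag = true  [terminal]
5. n6.off = true  [terminal]
6. n4.env = -4  [-4]
7. n8.acc = true  [terminal]
8. n7.val = 22  [22]
9. n7.key = 26  [26]
10. n7.off = "nq"  ["nq"]
11. n9.cnt = false  [terminal]
12. n3.env = -3  [(if c.cnt then S.key else C₁.env) + 1]
13. n10.depth = false  [C.env > -3]
14. n10.cnt = 20  [C.env + 23]
15. n12.acc = 15  [terminal]
16. n13.acc = 26  [terminal]
17. n11.val = 9  [e₁.acc + e₀.acc - 32]
18. n11.key = 14  [e₀.acc - 1]
19. n11.off = "nw"  ["nw"]
20. n10.hot = "zy"  ["zy"]
21. n14.acc = 28  [terminal]
22. n2.val = -9  [C.env - 6]
23. n2.key = 11  [len(D.hot) + 9]
24. n2.off = "yp"  ["yp"]
25. n15.acc = 6  [terminal]
26. n1.env = 10  [S.val + S.key + 8]
27. n0.val = 27  [27]
28. n0.key = -5  [-5]
29. n0.off = "rn"  ["rn"]

10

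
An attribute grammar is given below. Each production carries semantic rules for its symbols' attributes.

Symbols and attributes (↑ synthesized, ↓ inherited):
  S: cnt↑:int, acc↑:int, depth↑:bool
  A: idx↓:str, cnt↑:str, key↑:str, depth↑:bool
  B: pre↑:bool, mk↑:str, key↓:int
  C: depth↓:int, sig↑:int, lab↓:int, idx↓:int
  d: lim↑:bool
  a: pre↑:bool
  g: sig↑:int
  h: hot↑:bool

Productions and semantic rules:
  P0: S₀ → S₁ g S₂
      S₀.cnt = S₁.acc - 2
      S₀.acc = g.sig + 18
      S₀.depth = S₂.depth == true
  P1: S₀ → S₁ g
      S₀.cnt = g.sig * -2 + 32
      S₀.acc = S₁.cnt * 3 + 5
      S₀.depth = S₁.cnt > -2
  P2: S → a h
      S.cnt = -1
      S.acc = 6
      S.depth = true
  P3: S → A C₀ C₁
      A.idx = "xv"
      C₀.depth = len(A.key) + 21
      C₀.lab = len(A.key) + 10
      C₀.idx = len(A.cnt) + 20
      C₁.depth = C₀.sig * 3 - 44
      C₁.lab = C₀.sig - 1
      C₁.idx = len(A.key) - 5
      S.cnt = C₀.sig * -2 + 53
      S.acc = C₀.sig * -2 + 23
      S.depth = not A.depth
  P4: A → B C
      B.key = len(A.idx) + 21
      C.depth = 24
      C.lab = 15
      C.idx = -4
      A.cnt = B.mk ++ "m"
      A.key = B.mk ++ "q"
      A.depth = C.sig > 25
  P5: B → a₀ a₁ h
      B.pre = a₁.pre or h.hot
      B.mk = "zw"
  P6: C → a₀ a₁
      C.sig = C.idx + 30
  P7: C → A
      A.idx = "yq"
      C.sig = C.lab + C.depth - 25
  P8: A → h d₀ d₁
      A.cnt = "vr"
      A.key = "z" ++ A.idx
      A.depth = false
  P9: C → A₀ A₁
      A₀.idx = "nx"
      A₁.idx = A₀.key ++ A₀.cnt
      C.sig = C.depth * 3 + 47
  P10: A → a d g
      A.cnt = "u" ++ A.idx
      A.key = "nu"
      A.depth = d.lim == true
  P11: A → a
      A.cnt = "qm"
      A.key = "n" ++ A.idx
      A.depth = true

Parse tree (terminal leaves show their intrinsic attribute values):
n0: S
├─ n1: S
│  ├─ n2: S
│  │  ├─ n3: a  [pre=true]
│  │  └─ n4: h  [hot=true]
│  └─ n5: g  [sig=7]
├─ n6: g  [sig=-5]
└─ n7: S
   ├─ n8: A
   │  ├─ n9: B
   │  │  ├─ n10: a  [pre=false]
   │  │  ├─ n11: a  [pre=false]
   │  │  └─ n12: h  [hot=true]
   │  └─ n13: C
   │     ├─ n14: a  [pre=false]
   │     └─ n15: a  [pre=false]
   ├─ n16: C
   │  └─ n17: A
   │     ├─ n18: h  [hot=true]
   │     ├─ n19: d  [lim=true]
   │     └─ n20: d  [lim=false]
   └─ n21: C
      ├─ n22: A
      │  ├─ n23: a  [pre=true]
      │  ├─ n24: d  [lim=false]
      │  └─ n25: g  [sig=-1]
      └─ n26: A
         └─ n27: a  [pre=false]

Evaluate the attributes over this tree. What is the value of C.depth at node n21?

-8

1. n3.pre = true  [terminal]
2. n4.hot = true  [terminal]
3. n2.cnt = -1  [-1]
4. n2.acc = 6  [6]
5. n2.depth = true  [true]
6. n5.sig = 7  [terminal]
7. n1.cnt = 18  [g.sig * -2 + 32]
8. n1.acc = 2  [S₁.cnt * 3 + 5]
9. n1.depth = true  [S₁.cnt > -2]
10. n6.sig = -5  [terminal]
11. n8.idx = "xv"  ["xv"]
12. n9.key = 23  [len(A.idx) + 21]
13. n10.pre = false  [terminal]
14. n11.pre = false  [terminal]
15. n12.hot = true  [terminal]
16. n9.pre = true  [a₁.pre or h.hot]
17. n9.mk = "zw"  ["zw"]
18. n13.depth = 24  [24]
19. n13.lab = 15  [15]
20. n13.idx = -4  [-4]
21. n14.pre = false  [terminal]
22. n15.pre = false  [terminal]
23. n13.sig = 26  [C.idx + 30]
24. n8.cnt = "zwm"  [B.mk ++ "m"]
25. n8.key = "zwq"  [B.mk ++ "q"]
26. n8.depth = true  [C.sig > 25]
27. n16.depth = 24  [len(A.key) + 21]
28. n16.lab = 13  [len(A.key) + 10]
29. n16.idx = 23  [len(A.cnt) + 20]
30. n17.idx = "yq"  ["yq"]
31. n18.hot = true  [terminal]
32. n19.lim = true  [terminal]
33. n20.lim = false  [terminal]
34. n17.cnt = "vr"  ["vr"]
35. n17.key = "zyq"  ["z" ++ A.idx]
36. n17.depth = false  [false]
37. n16.sig = 12  [C.lab + C.depth - 25]
38. n21.depth = -8  [C₀.sig * 3 - 44]
39. n21.lab = 11  [C₀.sig - 1]
40. n21.idx = -2  [len(A.key) - 5]
41. n22.idx = "nx"  ["nx"]
42. n23.pre = true  [terminal]
43. n24.lim = false  [terminal]
44. n25.sig = -1  [terminal]
45. n22.cnt = "unx"  ["u" ++ A.idx]
46. n22.key = "nu"  ["nu"]
47. n22.depth = false  [d.lim == true]
48. n26.idx = "nuunx"  [A₀.key ++ A₀.cnt]
49. n27.pre = false  [terminal]
50. n26.cnt = "qm"  ["qm"]
51. n26.key = "nnuunx"  ["n" ++ A.idx]
52. n26.depth = true  [true]
53. n21.sig = 23  [C.depth * 3 + 47]
54. n7.cnt = 29  [C₀.sig * -2 + 53]
55. n7.acc = -1  [C₀.sig * -2 + 23]
56. n7.depth = false  [not A.depth]
57. n0.cnt = 0  [S₁.acc - 2]
58. n0.acc = 13  [g.sig + 18]
59. n0.depth = false  [S₂.depth == true]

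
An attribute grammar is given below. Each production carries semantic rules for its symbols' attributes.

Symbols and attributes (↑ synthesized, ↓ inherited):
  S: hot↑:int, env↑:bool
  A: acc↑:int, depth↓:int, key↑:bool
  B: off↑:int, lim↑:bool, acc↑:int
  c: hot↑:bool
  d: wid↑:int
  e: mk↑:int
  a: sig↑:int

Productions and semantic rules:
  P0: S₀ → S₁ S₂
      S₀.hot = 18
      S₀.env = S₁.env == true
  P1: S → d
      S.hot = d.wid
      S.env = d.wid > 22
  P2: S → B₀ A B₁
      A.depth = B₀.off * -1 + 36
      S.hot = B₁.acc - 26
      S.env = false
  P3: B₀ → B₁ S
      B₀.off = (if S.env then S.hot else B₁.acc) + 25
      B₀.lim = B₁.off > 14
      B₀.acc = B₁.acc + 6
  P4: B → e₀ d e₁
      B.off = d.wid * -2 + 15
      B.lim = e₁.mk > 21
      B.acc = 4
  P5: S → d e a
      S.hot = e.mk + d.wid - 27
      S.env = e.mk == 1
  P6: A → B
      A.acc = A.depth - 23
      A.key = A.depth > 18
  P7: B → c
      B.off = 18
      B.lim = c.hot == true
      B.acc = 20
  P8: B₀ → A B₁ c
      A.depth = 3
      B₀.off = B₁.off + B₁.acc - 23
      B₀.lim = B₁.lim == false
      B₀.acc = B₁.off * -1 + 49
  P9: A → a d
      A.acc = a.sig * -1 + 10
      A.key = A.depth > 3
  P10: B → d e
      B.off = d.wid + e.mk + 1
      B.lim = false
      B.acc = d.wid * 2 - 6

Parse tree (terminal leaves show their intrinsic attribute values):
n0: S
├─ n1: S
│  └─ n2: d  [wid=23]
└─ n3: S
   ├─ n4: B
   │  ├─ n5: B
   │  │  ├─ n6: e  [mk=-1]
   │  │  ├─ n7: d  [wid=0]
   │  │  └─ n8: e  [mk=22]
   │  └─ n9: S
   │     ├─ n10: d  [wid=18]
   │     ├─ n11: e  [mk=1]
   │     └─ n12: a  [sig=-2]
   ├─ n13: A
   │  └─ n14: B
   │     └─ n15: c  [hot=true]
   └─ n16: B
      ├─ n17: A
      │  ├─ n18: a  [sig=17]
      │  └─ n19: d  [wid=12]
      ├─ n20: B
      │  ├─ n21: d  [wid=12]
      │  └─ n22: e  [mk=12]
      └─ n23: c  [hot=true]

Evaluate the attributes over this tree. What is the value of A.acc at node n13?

-4

1. n2.wid = 23  [terminal]
2. n1.hot = 23  [d.wid]
3. n1.env = true  [d.wid > 22]
4. n6.mk = -1  [terminal]
5. n7.wid = 0  [terminal]
6. n8.mk = 22  [terminal]
7. n5.off = 15  [d.wid * -2 + 15]
8. n5.lim = true  [e₁.mk > 21]
9. n5.acc = 4  [4]
10. n10.wid = 18  [terminal]
11. n11.mk = 1  [terminal]
12. n12.sig = -2  [terminal]
13. n9.hot = -8  [e.mk + d.wid - 27]
14. n9.env = true  [e.mk == 1]
15. n4.off = 17  [(if S.env then S.hot else B₁.acc) + 25]
16. n4.lim = true  [B₁.off > 14]
17. n4.acc = 10  [B₁.acc + 6]
18. n13.depth = 19  [B₀.off * -1 + 36]
19. n15.hot = true  [terminal]
20. n14.off = 18  [18]
21. n14.lim = true  [c.hot == true]
22. n14.acc = 20  [20]
23. n13.acc = -4  [A.depth - 23]
24. n13.key = true  [A.depth > 18]
25. n17.depth = 3  [3]
26. n18.sig = 17  [terminal]
27. n19.wid = 12  [terminal]
28. n17.acc = -7  [a.sig * -1 + 10]
29. n17.key = false  [A.depth > 3]
30. n21.wid = 12  [terminal]
31. n22.mk = 12  [terminal]
32. n20.off = 25  [d.wid + e.mk + 1]
33. n20.lim = false  [false]
34. n20.acc = 18  [d.wid * 2 - 6]
35. n23.hot = true  [terminal]
36. n16.off = 20  [B₁.off + B₁.acc - 23]
37. n16.lim = true  [B₁.lim == false]
38. n16.acc = 24  [B₁.off * -1 + 49]
39. n3.hot = -2  [B₁.acc - 26]
40. n3.env = false  [false]
41. n0.hot = 18  [18]
42. n0.env = true  [S₁.env == true]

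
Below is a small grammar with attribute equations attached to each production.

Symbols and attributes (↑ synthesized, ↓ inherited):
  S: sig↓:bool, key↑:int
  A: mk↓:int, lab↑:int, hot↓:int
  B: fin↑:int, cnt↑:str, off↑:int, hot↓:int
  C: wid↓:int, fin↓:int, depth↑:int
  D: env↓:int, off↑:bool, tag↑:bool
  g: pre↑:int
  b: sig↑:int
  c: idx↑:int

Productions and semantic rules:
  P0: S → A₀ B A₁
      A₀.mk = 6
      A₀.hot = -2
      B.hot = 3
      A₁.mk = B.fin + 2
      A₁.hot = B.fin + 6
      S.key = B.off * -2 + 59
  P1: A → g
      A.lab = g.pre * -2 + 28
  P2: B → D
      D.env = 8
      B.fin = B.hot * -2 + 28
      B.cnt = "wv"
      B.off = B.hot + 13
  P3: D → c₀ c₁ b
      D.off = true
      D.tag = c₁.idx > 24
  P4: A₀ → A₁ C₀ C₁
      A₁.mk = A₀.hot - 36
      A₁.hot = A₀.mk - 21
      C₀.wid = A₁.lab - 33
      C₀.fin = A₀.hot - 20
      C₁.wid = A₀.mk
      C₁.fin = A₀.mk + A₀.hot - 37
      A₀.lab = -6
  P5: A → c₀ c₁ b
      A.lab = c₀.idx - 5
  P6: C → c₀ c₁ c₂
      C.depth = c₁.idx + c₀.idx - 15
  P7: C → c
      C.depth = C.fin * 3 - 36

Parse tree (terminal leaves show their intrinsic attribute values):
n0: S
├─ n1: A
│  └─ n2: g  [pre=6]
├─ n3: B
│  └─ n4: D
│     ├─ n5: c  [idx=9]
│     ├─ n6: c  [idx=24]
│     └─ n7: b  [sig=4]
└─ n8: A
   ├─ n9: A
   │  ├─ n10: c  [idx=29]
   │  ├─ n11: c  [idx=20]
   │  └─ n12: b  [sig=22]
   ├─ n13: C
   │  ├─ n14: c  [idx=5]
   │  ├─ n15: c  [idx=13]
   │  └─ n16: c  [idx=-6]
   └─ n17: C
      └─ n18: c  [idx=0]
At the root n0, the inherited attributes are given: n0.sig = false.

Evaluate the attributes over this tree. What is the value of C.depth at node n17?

9

1. n0.sig = false  [given at root]
2. n1.mk = 6  [6]
3. n1.hot = -2  [-2]
4. n2.pre = 6  [terminal]
5. n1.lab = 16  [g.pre * -2 + 28]
6. n3.hot = 3  [3]
7. n4.env = 8  [8]
8. n5.idx = 9  [terminal]
9. n6.idx = 24  [terminal]
10. n7.sig = 4  [terminal]
11. n4.off = true  [true]
12. n4.tag = false  [c₁.idx > 24]
13. n3.fin = 22  [B.hot * -2 + 28]
14. n3.cnt = "wv"  ["wv"]
15. n3.off = 16  [B.hot + 13]
16. n8.mk = 24  [B.fin + 2]
17. n8.hot = 28  [B.fin + 6]
18. n9.mk = -8  [A₀.hot - 36]
19. n9.hot = 3  [A₀.mk - 21]
20. n10.idx = 29  [terminal]
21. n11.idx = 20  [terminal]
22. n12.sig = 22  [terminal]
23. n9.lab = 24  [c₀.idx - 5]
24. n13.wid = -9  [A₁.lab - 33]
25. n13.fin = 8  [A₀.hot - 20]
26. n14.idx = 5  [terminal]
27. n15.idx = 13  [terminal]
28. n16.idx = -6  [terminal]
29. n13.depth = 3  [c₁.idx + c₀.idx - 15]
30. n17.wid = 24  [A₀.mk]
31. n17.fin = 15  [A₀.mk + A₀.hot - 37]
32. n18.idx = 0  [terminal]
33. n17.depth = 9  [C.fin * 3 - 36]
34. n8.lab = -6  [-6]
35. n0.key = 27  [B.off * -2 + 59]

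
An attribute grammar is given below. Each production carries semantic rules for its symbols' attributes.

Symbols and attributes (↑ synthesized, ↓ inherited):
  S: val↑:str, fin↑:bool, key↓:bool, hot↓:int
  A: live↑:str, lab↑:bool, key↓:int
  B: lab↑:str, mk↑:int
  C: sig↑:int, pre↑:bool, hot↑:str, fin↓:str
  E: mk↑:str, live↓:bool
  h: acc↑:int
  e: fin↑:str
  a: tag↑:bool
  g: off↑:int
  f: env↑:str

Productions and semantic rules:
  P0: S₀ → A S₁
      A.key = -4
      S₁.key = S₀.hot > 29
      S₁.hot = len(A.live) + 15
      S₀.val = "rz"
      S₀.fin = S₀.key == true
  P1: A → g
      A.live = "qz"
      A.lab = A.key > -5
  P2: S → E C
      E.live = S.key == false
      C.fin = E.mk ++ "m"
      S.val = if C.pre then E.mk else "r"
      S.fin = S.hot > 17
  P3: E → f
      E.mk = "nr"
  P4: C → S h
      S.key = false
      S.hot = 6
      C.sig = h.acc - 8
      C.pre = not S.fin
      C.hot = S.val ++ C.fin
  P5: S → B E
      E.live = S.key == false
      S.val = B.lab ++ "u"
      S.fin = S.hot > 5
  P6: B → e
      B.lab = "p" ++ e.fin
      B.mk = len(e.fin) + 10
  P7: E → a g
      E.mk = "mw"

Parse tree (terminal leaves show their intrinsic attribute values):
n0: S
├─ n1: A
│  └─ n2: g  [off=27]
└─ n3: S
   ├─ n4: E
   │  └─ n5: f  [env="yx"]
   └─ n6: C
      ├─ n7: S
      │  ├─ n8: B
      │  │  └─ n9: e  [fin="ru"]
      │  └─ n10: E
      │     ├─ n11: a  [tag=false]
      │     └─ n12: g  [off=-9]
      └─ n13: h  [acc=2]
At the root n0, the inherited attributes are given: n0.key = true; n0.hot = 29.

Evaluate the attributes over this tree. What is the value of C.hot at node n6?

"pruunrm"

1. n0.key = true  [given at root]
2. n0.hot = 29  [given at root]
3. n1.key = -4  [-4]
4. n2.off = 27  [terminal]
5. n1.live = "qz"  ["qz"]
6. n1.lab = true  [A.key > -5]
7. n3.key = false  [S₀.hot > 29]
8. n3.hot = 17  [len(A.live) + 15]
9. n4.live = true  [S.key == false]
10. n5.env = "yx"  [terminal]
11. n4.mk = "nr"  ["nr"]
12. n6.fin = "nrm"  [E.mk ++ "m"]
13. n7.key = false  [false]
14. n7.hot = 6  [6]
15. n9.fin = "ru"  [terminal]
16. n8.lab = "pru"  ["p" ++ e.fin]
17. n8.mk = 12  [len(e.fin) + 10]
18. n10.live = true  [S.key == false]
19. n11.tag = false  [terminal]
20. n12.off = -9  [terminal]
21. n10.mk = "mw"  ["mw"]
22. n7.val = "pruu"  [B.lab ++ "u"]
23. n7.fin = true  [S.hot > 5]
24. n13.acc = 2  [terminal]
25. n6.sig = -6  [h.acc - 8]
26. n6.pre = false  [not S.fin]
27. n6.hot = "pruunrm"  [S.val ++ C.fin]
28. n3.val = "r"  [if C.pre then E.mk else "r"]
29. n3.fin = false  [S.hot > 17]
30. n0.val = "rz"  ["rz"]
31. n0.fin = true  [S₀.key == true]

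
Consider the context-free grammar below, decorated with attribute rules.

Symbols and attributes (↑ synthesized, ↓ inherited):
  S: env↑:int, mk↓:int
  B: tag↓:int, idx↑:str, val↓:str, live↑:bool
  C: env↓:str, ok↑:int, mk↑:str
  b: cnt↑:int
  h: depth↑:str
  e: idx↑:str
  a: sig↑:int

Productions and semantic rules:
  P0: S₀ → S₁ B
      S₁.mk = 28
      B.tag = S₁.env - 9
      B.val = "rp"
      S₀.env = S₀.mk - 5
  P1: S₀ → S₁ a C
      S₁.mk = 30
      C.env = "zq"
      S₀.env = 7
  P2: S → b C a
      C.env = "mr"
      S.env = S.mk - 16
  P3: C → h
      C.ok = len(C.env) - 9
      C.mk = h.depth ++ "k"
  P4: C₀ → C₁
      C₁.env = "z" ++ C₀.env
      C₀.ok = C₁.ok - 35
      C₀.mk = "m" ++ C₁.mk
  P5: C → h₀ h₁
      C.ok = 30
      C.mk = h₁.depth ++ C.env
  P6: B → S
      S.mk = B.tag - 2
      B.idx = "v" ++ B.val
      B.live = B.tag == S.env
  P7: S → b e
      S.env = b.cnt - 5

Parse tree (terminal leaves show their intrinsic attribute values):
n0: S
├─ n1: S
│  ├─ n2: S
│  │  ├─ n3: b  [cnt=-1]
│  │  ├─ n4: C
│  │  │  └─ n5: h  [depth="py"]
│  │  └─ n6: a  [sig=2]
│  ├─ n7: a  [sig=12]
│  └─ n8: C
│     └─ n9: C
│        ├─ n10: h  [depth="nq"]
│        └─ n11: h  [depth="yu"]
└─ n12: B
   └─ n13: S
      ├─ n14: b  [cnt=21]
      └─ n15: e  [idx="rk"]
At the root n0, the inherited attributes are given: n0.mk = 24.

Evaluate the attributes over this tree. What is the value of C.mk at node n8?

1. n0.mk = 24  [given at root]
2. n1.mk = 28  [28]
3. n2.mk = 30  [30]
4. n3.cnt = -1  [terminal]
5. n4.env = "mr"  ["mr"]
6. n5.depth = "py"  [terminal]
7. n4.ok = -7  [len(C.env) - 9]
8. n4.mk = "pyk"  [h.depth ++ "k"]
9. n6.sig = 2  [terminal]
10. n2.env = 14  [S.mk - 16]
11. n7.sig = 12  [terminal]
12. n8.env = "zq"  ["zq"]
13. n9.env = "zzq"  ["z" ++ C₀.env]
14. n10.depth = "nq"  [terminal]
15. n11.depth = "yu"  [terminal]
16. n9.ok = 30  [30]
17. n9.mk = "yuzzq"  [h₁.depth ++ C.env]
18. n8.ok = -5  [C₁.ok - 35]
19. n8.mk = "myuzzq"  ["m" ++ C₁.mk]
20. n1.env = 7  [7]
21. n12.tag = -2  [S₁.env - 9]
22. n12.val = "rp"  ["rp"]
23. n13.mk = -4  [B.tag - 2]
24. n14.cnt = 21  [terminal]
25. n15.idx = "rk"  [terminal]
26. n13.env = 16  [b.cnt - 5]
27. n12.idx = "vrp"  ["v" ++ B.val]
28. n12.live = false  [B.tag == S.env]
29. n0.env = 19  [S₀.mk - 5]

"myuzzq"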